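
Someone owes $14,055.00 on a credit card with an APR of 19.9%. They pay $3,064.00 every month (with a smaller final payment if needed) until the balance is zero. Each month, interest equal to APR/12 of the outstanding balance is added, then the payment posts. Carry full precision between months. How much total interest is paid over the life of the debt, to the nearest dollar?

$688

Monthly rate r = 19.9%/12 = 1.65833% = 0.0165833.
Payoff takes n = ⌈−ln(1 − rB₀/P)/ln(1+r)⌉ = ⌈4.810⌉ = 5 payments; the last is $2,487.08.
Total paid = 4·$3,064.00 + $2,487.08 = $14,743.08.
Total interest = total paid − principal = $14,743.08 − $14,055.00 = $688.08.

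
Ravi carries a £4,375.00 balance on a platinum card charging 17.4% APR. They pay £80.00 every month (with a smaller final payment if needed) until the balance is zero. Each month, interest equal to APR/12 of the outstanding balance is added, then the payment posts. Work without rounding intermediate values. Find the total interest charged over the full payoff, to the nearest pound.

£4,377

Monthly rate r = 17.4%/12 = 1.45% = 0.0145.
Payoff takes n = ⌈−ln(1 − rB₀/P)/ln(1+r)⌉ = ⌈109.398⌉ = 110 payments; the last is £32.01.
Total paid = 109·£80.00 + £32.01 = £8,752.01.
Total interest = total paid − principal = £8,752.01 − £4,375.00 = £4,377.01.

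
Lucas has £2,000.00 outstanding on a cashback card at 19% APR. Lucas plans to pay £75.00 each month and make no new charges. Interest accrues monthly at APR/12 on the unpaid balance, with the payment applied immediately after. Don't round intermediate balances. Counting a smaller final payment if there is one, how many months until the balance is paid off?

35 payments

Monthly rate r = 19%/12 = 1.58333% = 0.0158333.
Recurrence: B ← B·(1+r) − £75.00.
Month 1: interest £31.67; balance after payment £1,956.67.
Month 2: interest £30.98; balance after payment £1,912.65.
Closed form: n = −ln(1 − rB₀/P)/ln(1+r) = −ln(0.57778)/ln(1.01583) ≈ 34.920, so the balance reaches zero during payment 35.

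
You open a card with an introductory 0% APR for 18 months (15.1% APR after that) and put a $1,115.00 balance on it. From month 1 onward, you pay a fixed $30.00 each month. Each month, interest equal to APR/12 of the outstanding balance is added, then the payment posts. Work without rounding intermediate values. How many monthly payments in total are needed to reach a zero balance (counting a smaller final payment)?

Promo months 1–18 at r₀ = 0%/12 = 0; months 19+ at r₁ = 15.1%/12 = 0.0125833.
After month 18 (no interest yet): B = $1,115.00 − 18·$30.00 = $575.00.
Then at r₁ with $30.00/mo: n₂ = −ln(1 − r₁·B/P)/ln(1+r₁) ≈ 22.07 → 23 more payments.

41 payments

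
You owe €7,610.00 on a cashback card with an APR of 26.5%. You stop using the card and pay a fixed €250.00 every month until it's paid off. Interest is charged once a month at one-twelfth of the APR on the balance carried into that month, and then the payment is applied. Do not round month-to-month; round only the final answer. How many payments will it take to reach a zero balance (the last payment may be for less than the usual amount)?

52 months

Monthly rate r = 26.5%/12 = 2.20833% = 0.0220833.
Recurrence: B ← B·(1+r) − €250.00.
Month 1: interest €168.05; balance after payment €7,528.05.
Month 2: interest €166.24; balance after payment €7,444.30.
Closed form: n = −ln(1 − rB₀/P)/ln(1+r) = −ln(0.32778)/ln(1.02208) ≈ 51.064, so the balance reaches zero during payment 52.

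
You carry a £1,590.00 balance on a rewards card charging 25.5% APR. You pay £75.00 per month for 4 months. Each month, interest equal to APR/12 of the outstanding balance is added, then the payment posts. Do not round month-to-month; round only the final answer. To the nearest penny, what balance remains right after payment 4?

Monthly rate r = 25.5%/12 = 2.125% = 0.02125.
Each month: B ← B·(1+r) − £75.00.
Month 1: interest £33.79; balance after payment £1,548.79.
Month 2: interest £32.91; balance after payment £1,506.70.
Month 3: interest £32.02; balance after payment £1,463.72.
Month 4: interest £31.10; balance after payment £1,419.82.

£1,419.82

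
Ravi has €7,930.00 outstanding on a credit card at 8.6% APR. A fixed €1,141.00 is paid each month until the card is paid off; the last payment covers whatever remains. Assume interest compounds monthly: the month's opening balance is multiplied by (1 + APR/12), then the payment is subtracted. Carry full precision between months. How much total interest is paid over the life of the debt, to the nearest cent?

Monthly rate r = 8.6%/12 = 0.716667% = 0.00716667.
Payoff takes n = ⌈−ln(1 − rB₀/P)/ln(1+r)⌉ = ⌈7.155⌉ = 8 payments; the last is €176.95.
Total paid = 7·€1,141.00 + €176.95 = €8,163.95.
Total interest = total paid − principal = €8,163.95 − €7,930.00 = €233.95.

€233.95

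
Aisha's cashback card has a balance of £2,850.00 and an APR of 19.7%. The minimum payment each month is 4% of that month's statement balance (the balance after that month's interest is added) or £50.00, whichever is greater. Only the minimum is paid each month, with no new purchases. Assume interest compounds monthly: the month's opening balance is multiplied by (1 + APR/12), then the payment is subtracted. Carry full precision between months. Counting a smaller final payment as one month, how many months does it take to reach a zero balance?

Monthly rate r = 19.7%/12 = 1.64167% = 0.0164167.
While 4% of the post-interest balance exceeds £50.00, each month B ← (B·(1+r))·(1 − 0.04), i.e. B shrinks by the factor (1+r)·0.96 = 0.97576.
This holds for months 1–35. Entering month 36 the balance is £1,207.40; 4% of the post-interest balance is now below £50.00, so the flat £50.00 minimum applies from here.
From month 36 a fixed £50.00 at rate r clears £1,207.40 in 32 more payments. Total: 35 + 32 = 67 months.

67 months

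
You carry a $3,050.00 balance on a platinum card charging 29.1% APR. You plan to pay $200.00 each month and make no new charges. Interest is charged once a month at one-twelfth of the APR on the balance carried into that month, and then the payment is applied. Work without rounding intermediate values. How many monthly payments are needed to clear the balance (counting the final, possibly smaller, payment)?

20 months

Monthly rate r = 29.1%/12 = 2.425% = 0.02425.
Recurrence: B ← B·(1+r) − $200.00.
Month 1: interest $73.96; balance after payment $2,923.96.
Month 2: interest $70.91; balance after payment $2,794.87.
Closed form: n = −ln(1 − rB₀/P)/ln(1+r) = −ln(0.63019)/ln(1.02425) ≈ 19.271, so the balance reaches zero during payment 20.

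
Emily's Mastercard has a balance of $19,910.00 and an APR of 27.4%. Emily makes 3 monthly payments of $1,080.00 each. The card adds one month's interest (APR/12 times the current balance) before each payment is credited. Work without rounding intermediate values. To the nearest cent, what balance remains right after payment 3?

Monthly rate r = 27.4%/12 = 2.28333% = 0.0228333.
Each month: B ← B·(1+r) − $1,080.00.
Month 1: interest $454.61; balance after payment $19,284.61.
Month 2: interest $440.33; balance after payment $18,644.94.
Month 3: interest $425.73; balance after payment $17,990.67.

$17,990.67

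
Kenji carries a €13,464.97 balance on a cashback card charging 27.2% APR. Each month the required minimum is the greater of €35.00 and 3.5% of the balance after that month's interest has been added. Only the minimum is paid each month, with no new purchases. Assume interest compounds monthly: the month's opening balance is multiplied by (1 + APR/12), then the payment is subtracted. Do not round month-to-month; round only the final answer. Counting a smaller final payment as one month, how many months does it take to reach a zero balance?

Monthly rate r = 27.2%/12 = 2.26667% = 0.0226667.
While 3.5% of the post-interest balance exceeds €35.00, each month B ← (B·(1+r))·(1 − 0.035), i.e. B shrinks by the factor (1+r)·0.965 = 0.98687.
This holds for months 1–199. Entering month 200 the balance is €971.02; 3.5% of the post-interest balance is now below €35.00, so the flat €35.00 minimum applies from here.
From month 200 a fixed €35.00 at rate r clears €971.02 in 45 more payments. Total: 199 + 45 = 244 months.

244 months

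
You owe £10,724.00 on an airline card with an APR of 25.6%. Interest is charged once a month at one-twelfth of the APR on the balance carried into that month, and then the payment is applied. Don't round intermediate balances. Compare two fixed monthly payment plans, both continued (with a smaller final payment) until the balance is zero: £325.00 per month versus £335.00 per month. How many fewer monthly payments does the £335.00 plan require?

3 fewer payments

Monthly rate r = 25.6%/12 = 2.13333% = 0.0213333.
At £325.00/mo: n = ⌈−ln(1 − rB₀/P)/ln(1+r)⌉ = 58 payments (last £215.75); total interest = total paid − £10,724.00 = £8,016.75.
At £335.00/mo: 55 payments (last £139.27); total interest £7,505.27.
Payments saved = 58 − 55 = 3.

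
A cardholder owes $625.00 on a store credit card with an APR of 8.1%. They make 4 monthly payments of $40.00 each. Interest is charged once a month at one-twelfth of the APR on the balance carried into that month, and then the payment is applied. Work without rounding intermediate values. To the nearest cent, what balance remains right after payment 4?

$480.42

Monthly rate r = 8.1%/12 = 0.675% = 0.00675.
Each month: B ← B·(1+r) − $40.00.
Month 1: interest $4.22; balance after payment $589.22.
Month 2: interest $3.98; balance after payment $553.20.
Month 3: interest $3.73; balance after payment $516.93.
Month 4: interest $3.49; balance after payment $480.42.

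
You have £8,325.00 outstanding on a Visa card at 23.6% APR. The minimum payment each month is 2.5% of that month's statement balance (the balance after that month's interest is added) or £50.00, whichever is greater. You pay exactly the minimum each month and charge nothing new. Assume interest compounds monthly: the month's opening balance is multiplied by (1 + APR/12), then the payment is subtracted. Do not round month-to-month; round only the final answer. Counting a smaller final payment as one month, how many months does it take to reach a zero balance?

324 months

Monthly rate r = 23.6%/12 = 1.96667% = 0.0196667.
While 2.5% of the post-interest balance exceeds £50.00, each month B ← (B·(1+r))·(1 − 0.025), i.e. B shrinks by the factor (1+r)·0.975 = 0.99418.
This holds for months 1–248. Entering month 249 the balance is £1,955.10; 2.5% of the post-interest balance is now below £50.00, so the flat £50.00 minimum applies from here.
From month 249 a fixed £50.00 at rate r clears £1,955.10 in 76 more payments. Total: 248 + 76 = 324 months.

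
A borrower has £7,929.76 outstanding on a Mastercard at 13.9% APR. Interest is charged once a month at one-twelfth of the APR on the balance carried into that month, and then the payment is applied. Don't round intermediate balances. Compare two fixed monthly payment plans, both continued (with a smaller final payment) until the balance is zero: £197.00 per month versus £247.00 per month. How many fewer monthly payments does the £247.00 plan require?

14 fewer payments

Monthly rate r = 13.9%/12 = 1.15833% = 0.0115833.
At £197.00/mo: n = ⌈−ln(1 − rB₀/P)/ln(1+r)⌉ = 55 payments (last £101.89); total interest = total paid − £7,929.76 = £2,810.13.
At £247.00/mo: 41 payments (last £93.53); total interest £2,043.77.
Payments saved = 55 − 41 = 14.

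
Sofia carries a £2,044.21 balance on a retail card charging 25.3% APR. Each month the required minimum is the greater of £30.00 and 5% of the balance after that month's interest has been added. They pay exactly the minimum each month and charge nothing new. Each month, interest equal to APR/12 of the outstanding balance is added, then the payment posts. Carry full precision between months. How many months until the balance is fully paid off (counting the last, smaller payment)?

67 months

Monthly rate r = 25.3%/12 = 2.10833% = 0.0210833.
While 5% of the post-interest balance exceeds £30.00, each month B ← (B·(1+r))·(1 − 0.05), i.e. B shrinks by the factor (1+r)·0.95 = 0.97003.
This holds for months 1–41. Entering month 42 the balance is £587.09; 5% of the post-interest balance is now below £30.00, so the flat £30.00 minimum applies from here.
From month 42 a fixed £30.00 at rate r clears £587.09 in 26 more payments. Total: 41 + 26 = 67 months.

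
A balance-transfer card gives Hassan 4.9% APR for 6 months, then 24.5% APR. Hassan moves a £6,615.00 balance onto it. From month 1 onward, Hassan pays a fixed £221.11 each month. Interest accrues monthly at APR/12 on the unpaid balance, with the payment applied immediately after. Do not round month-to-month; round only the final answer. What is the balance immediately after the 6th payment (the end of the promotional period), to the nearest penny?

Promo months 1–6 at r₀ = 4.9%/12 = 0.00408333; months 7+ at r₁ = 24.5%/12 = 0.0204167.
After month 6: iterate B ← B·(1+r₀) − £221.11 for 6 months → £5,438.45.

£5,438.45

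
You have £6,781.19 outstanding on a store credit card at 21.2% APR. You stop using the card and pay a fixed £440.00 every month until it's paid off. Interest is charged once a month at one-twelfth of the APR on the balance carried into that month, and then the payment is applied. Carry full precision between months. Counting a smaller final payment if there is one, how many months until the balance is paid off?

Monthly rate r = 21.2%/12 = 1.76667% = 0.0176667.
Recurrence: B ← B·(1+r) − £440.00.
Month 1: interest £119.80; balance after payment £6,460.99.
Month 2: interest £114.14; balance after payment £6,135.14.
Closed form: n = −ln(1 − rB₀/P)/ln(1+r) = −ln(0.72772)/ln(1.01767) ≈ 18.149, so the balance reaches zero during payment 19.

19 months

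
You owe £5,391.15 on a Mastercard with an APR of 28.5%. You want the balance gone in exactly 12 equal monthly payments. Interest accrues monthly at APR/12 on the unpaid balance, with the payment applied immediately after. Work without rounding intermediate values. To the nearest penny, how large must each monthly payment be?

£521.60

Monthly rate r = 28.5%/12 = 2.375% = 0.02375.
Level-payment amortization: P = B₀·r / (1 − (1+r)^(−n)) = 5391.15·0.02375 / (1 − 1.02375^(−12)).
Denominator 1 − (1+r)^(−12) = 0.245476062.
P = 128.04 / 0.245476062 ≈ 521.60.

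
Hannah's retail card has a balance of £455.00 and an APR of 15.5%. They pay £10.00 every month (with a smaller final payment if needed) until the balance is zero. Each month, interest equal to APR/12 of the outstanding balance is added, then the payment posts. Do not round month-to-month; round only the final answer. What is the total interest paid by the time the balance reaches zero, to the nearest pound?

Monthly rate r = 15.5%/12 = 1.29167% = 0.0129167.
Payoff takes n = ⌈−ln(1 − rB₀/P)/ln(1+r)⌉ = ⌈69.037⌉ = 70 payments; the last is £0.38.
Total paid = 69·£10.00 + £0.38 = £690.38.
Total interest = total paid − principal = £690.38 − £455.00 = £235.38.

£235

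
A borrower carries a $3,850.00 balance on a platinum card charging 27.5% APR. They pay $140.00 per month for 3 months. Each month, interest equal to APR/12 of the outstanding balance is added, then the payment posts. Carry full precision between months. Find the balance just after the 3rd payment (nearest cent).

Monthly rate r = 27.5%/12 = 2.29167% = 0.0229167.
Each month: B ← B·(1+r) − $140.00.
Month 1: interest $88.23; balance after payment $3,798.23.
Month 2: interest $87.04; balance after payment $3,745.27.
Month 3: interest $85.83; balance after payment $3,691.10.

$3,691.10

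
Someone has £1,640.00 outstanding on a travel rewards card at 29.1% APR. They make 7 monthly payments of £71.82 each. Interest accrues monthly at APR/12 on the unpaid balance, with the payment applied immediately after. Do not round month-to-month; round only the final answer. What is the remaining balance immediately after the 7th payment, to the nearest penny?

£1,398.65

Monthly rate r = 29.1%/12 = 2.425% = 0.02425.
Each month: B ← B·(1+r) − £71.82.
Month 1: interest £39.77; balance after payment £1,607.95.
Month 2: interest £38.99; balance after payment £1,575.12.
Month 3: interest £38.20; balance after payment £1,541.50.
Month 4: interest £37.38; balance after payment £1,507.06.
Month 5: interest £36.55; balance after payment £1,471.79.
Month 6: interest £35.69; balance after payment £1,435.66.
Month 7: interest £34.81; balance after payment £1,398.65.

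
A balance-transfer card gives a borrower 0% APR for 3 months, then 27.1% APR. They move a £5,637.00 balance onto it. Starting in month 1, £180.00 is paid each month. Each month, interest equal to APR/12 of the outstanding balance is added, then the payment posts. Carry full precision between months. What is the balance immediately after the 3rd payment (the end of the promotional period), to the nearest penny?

£5,097.00

Promo months 1–3 at r₀ = 0%/12 = 0; months 4+ at r₁ = 27.1%/12 = 0.0225833.
After month 3 (no interest yet): B = £5,637.00 − 3·£180.00 = £5,097.00.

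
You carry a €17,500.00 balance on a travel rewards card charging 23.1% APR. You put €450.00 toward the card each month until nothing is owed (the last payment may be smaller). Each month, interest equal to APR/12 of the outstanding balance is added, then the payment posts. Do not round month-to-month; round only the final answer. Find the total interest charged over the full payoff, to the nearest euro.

€15,088

Monthly rate r = 23.1%/12 = 1.925% = 0.01925.
Payoff takes n = ⌈−ln(1 − rB₀/P)/ln(1+r)⌉ = ⌈72.416⌉ = 73 payments; the last is €188.10.
Total paid = 72·€450.00 + €188.10 = €32,588.10.
Total interest = total paid − principal = €32,588.10 − €17,500.00 = €15,088.10.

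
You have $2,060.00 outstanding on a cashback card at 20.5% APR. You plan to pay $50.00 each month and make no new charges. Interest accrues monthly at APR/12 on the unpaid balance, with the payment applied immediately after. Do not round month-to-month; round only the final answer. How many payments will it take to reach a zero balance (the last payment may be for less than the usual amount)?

72 months

Monthly rate r = 20.5%/12 = 1.70833% = 0.0170833.
Recurrence: B ← B·(1+r) − $50.00.
Month 1: interest $35.19; balance after payment $2,045.19.
Month 2: interest $34.94; balance after payment $2,030.13.
Closed form: n = −ln(1 − rB₀/P)/ln(1+r) = −ln(0.29617)/ln(1.01708) ≈ 71.836, so the balance reaches zero during payment 72.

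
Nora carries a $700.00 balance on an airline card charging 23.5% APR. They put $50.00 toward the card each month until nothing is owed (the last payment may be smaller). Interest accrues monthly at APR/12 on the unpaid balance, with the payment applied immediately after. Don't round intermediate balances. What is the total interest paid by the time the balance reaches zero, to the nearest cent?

$126.24

Monthly rate r = 23.5%/12 = 1.95833% = 0.0195833.
Payoff takes n = ⌈−ln(1 − rB₀/P)/ln(1+r)⌉ = ⌈16.522⌉ = 17 payments; the last is $26.24.
Total paid = 16·$50.00 + $26.24 = $826.24.
Total interest = total paid − principal = $826.24 − $700.00 = $126.24.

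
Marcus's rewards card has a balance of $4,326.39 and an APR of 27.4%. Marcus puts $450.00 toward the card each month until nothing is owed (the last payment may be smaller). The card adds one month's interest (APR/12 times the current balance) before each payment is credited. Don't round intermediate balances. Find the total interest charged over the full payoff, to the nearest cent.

Monthly rate r = 27.4%/12 = 2.28333% = 0.0228333.
Payoff takes n = ⌈−ln(1 − rB₀/P)/ln(1+r)⌉ = ⌈10.978⌉ = 11 payments; the last is $440.33.
Total paid = 10·$450.00 + $440.33 = $4,940.33.
Total interest = total paid − principal = $4,940.33 − $4,326.39 = $613.94.

$613.94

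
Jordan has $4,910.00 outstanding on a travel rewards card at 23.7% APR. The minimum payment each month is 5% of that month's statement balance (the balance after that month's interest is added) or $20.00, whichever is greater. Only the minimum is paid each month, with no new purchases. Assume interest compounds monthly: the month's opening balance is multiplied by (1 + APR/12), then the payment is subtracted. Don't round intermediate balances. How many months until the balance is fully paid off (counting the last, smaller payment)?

105 months

Monthly rate r = 23.7%/12 = 1.975% = 0.01975.
While 5% of the post-interest balance exceeds $20.00, each month B ← (B·(1+r))·(1 − 0.05), i.e. B shrinks by the factor (1+r)·0.95 = 0.96876.
This holds for months 1–80. Entering month 81 the balance is $387.67; 5% of the post-interest balance is now below $20.00, so the flat $20.00 minimum applies from here.
From month 81 a fixed $20.00 at rate r clears $387.67 in 25 more payments. Total: 80 + 25 = 105 months.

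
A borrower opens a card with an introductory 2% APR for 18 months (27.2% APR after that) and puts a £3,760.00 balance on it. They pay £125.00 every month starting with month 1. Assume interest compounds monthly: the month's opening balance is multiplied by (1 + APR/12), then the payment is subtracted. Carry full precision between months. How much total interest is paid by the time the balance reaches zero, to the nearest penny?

£390.30

Promo months 1–18 at r₀ = 2%/12 = 0.00166667; months 19+ at r₁ = 27.2%/12 = 0.0226667.
After month 18: iterate B ← B·(1+r₀) − £125.00 for 18 months → £1,592.25.
Then at r₁ with £125.00/mo: n₂ = −ln(1 − r₁·B/P)/ln(1+r₁) ≈ 15.20 → 16 more payments.
Total paid = 33·£125.00 + £25.30 = £4,150.30; interest = £4,150.30 − £3,760.00 = £390.30.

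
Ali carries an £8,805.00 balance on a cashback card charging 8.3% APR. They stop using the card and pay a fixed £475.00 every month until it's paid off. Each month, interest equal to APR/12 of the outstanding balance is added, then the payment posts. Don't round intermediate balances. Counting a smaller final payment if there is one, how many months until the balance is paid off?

20 months

Monthly rate r = 8.3%/12 = 0.691667% = 0.00691667.
Recurrence: B ← B·(1+r) − £475.00.
Month 1: interest £60.90; balance after payment £8,390.90.
Month 2: interest £58.04; balance after payment £7,973.94.
Closed form: n = −ln(1 − rB₀/P)/ln(1+r) = −ln(0.87179)/ln(1.00692) ≈ 19.906, so the balance reaches zero during payment 20.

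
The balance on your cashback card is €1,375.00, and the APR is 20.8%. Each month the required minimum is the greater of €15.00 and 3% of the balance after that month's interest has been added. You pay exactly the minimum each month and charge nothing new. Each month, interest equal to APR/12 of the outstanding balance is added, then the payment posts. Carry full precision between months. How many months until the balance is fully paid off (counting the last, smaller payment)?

127 months

Monthly rate r = 20.8%/12 = 1.73333% = 0.0173333.
While 3% of the post-interest balance exceeds €15.00, each month B ← (B·(1+r))·(1 − 0.03), i.e. B shrinks by the factor (1+r)·0.97 = 0.98681.
This holds for months 1–78. Entering month 79 the balance is €488.24; 3% of the post-interest balance is now below €15.00, so the flat €15.00 minimum applies from here.
From month 79 a fixed €15.00 at rate r clears €488.24 in 49 more payments. Total: 78 + 49 = 127 months.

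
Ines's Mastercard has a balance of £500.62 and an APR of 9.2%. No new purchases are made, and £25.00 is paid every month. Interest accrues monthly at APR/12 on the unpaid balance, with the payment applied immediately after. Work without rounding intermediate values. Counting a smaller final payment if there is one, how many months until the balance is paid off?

22 months

Monthly rate r = 9.2%/12 = 0.766667% = 0.00766667.
Recurrence: B ← B·(1+r) − £25.00.
Month 1: interest £3.84; balance after payment £479.46.
Month 2: interest £3.68; balance after payment £458.13.
Closed form: n = −ln(1 − rB₀/P)/ln(1+r) = −ln(0.84648)/ln(1.00767) ≈ 21.823, so the balance reaches zero during payment 22.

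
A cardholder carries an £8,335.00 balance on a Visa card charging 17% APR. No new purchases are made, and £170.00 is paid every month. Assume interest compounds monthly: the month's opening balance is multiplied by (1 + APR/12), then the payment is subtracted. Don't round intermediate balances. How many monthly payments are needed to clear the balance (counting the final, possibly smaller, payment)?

85 payments

Monthly rate r = 17%/12 = 1.41667% = 0.0141667.
Recurrence: B ← B·(1+r) − £170.00.
Month 1: interest £118.08; balance after payment £8,283.08.
Month 2: interest £117.34; balance after payment £8,230.42.
Closed form: n = −ln(1 − rB₀/P)/ln(1+r) = −ln(0.30542)/ln(1.01417) ≈ 84.315, so the balance reaches zero during payment 85.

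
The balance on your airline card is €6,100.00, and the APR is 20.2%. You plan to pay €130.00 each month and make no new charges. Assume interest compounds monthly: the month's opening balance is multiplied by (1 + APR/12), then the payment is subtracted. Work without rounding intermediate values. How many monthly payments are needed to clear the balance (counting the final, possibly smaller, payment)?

Monthly rate r = 20.2%/12 = 1.68333% = 0.0168333.
Recurrence: B ← B·(1+r) − €130.00.
Month 1: interest €102.68; balance after payment €6,072.68.
Month 2: interest €102.22; balance after payment €6,044.91.
Closed form: n = −ln(1 − rB₀/P)/ln(1+r) = −ln(0.21013)/ln(1.01683) ≈ 93.453, so the balance reaches zero during payment 94.

94 payments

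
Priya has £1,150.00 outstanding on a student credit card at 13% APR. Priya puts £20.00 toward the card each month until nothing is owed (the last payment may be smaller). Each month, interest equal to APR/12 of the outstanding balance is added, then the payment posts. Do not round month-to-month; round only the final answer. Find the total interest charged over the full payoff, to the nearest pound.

Monthly rate r = 13%/12 = 1.08333% = 0.0108333.
Payoff takes n = ⌈−ln(1 − rB₀/P)/ln(1+r)⌉ = ⌈90.513⌉ = 91 payments; the last is £10.30.
Total paid = 90·£20.00 + £10.30 = £1,810.30.
Total interest = total paid − principal = £1,810.30 − £1,150.00 = £660.30.

£660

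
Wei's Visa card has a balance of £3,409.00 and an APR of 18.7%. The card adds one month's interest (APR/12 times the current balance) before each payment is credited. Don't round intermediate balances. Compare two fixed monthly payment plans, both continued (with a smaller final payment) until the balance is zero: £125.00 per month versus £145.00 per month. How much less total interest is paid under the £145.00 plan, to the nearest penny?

Monthly rate r = 18.7%/12 = 1.55833% = 0.0155833.
At £125.00/mo: n = ⌈−ln(1 − rB₀/P)/ln(1+r)⌉ = 36 payments (last £98.42); total interest = total paid − £3,409.00 = £1,064.42.
At £145.00/mo: 30 payments (last £73.96); total interest £869.96.
Interest saved = £1,064.42 − £869.96 = £194.46.

£194.46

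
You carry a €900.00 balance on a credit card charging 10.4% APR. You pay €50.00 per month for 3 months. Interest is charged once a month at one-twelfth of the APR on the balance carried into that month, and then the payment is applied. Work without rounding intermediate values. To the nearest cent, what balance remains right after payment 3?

€772.30

Monthly rate r = 10.4%/12 = 0.866667% = 0.00866667.
Each month: B ← B·(1+r) − €50.00.
Month 1: interest €7.80; balance after payment €857.80.
Month 2: interest €7.43; balance after payment €815.23.
Month 3: interest €7.07; balance after payment €772.30.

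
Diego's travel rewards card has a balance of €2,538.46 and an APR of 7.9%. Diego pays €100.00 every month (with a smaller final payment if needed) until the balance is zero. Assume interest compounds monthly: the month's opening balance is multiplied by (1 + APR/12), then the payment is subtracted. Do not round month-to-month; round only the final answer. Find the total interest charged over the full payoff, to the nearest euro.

Monthly rate r = 7.9%/12 = 0.658333% = 0.00658333.
Payoff takes n = ⌈−ln(1 − rB₀/P)/ln(1+r)⌉ = ⌈27.868⌉ = 28 payments; the last is €86.79.
Total paid = 27·€100.00 + €86.79 = €2,786.79.
Total interest = total paid − principal = €2,786.79 − €2,538.46 = €248.33.

€248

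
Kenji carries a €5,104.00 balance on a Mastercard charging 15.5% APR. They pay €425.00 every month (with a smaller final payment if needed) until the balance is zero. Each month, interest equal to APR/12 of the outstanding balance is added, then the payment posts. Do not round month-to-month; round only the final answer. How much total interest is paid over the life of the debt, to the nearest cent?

€478.31

Monthly rate r = 15.5%/12 = 1.29167% = 0.0129167.
Payoff takes n = ⌈−ln(1 − rB₀/P)/ln(1+r)⌉ = ⌈13.134⌉ = 14 payments; the last is €57.31.
Total paid = 13·€425.00 + €57.31 = €5,582.31.
Total interest = total paid − principal = €5,582.31 − €5,104.00 = €478.31.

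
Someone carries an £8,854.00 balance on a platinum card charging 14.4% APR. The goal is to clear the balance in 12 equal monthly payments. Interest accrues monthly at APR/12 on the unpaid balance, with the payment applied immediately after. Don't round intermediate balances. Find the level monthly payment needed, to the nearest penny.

£796.64

Monthly rate r = 14.4%/12 = 1.2% = 0.012.
Level-payment amortization: P = B₀·r / (1 − (1+r)^(−n)) = 8854.00·0.012 / (1 − 1.012^(−12)).
Denominator 1 − (1+r)^(−12) = 0.133369738.
P = 106.248 / 0.133369738 ≈ 796.64.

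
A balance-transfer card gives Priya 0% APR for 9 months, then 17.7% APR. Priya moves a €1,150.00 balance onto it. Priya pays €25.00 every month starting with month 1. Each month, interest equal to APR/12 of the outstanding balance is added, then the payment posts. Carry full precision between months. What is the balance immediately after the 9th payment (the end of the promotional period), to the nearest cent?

Promo months 1–9 at r₀ = 0%/12 = 0; months 10+ at r₁ = 17.7%/12 = 0.01475.
After month 9 (no interest yet): B = €1,150.00 − 9·€25.00 = €925.00.

€925.00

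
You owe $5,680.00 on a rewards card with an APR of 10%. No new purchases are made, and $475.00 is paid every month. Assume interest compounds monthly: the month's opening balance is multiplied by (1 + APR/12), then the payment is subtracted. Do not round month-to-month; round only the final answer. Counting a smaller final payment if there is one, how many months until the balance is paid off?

Monthly rate r = 10%/12 = 0.833333% = 0.00833333.
Recurrence: B ← B·(1+r) − $475.00.
Month 1: interest $47.33; balance after payment $5,252.33.
Month 2: interest $43.77; balance after payment $4,821.10.
Closed form: n = −ln(1 − rB₀/P)/ln(1+r) = −ln(0.90035)/ln(1.00833) ≈ 12.649, so the balance reaches zero during payment 13.

13 months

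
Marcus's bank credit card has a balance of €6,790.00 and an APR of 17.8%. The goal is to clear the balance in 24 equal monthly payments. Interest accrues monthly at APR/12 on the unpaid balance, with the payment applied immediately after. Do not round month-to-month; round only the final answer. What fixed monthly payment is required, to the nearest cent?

Monthly rate r = 17.8%/12 = 1.48333% = 0.0148333.
Level-payment amortization: P = B₀·r / (1 − (1+r)^(−n)) = 6790.00·0.0148333 / (1 − 1.01483^(−24)).
Denominator 1 − (1+r)^(−24) = 0.297693591.
P = 100.718 / 0.297693591 ≈ 338.33.

€338.33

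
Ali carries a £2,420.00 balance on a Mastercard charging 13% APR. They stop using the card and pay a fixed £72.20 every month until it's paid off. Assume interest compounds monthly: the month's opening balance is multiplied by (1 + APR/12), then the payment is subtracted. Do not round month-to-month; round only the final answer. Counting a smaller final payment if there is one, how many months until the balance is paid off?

42 months

Monthly rate r = 13%/12 = 1.08333% = 0.0108333.
Recurrence: B ← B·(1+r) − £72.20.
Month 1: interest £26.22; balance after payment £2,374.02.
Month 2: interest £25.72; balance after payment £2,327.54.
Closed form: n = −ln(1 − rB₀/P)/ln(1+r) = −ln(0.63689)/ln(1.01083) ≈ 41.871, so the balance reaches zero during payment 42.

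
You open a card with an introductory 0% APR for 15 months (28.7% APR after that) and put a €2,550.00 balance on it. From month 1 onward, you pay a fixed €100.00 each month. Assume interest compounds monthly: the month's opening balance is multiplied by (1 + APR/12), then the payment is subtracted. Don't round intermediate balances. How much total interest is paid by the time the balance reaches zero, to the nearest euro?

Promo months 1–15 at r₀ = 0%/12 = 0; months 16+ at r₁ = 28.7%/12 = 0.0239167.
After month 15 (no interest yet): B = €2,550.00 − 15·€100.00 = €1,050.00.
Then at r₁ with €100.00/mo: n₂ = −ln(1 − r₁·B/P)/ln(1+r₁) ≈ 12.24 → 13 more payments.
Total paid = 27·€100.00 + €23.74 = €2,723.74; interest = €2,723.74 − €2,550.00 = €173.74.

€174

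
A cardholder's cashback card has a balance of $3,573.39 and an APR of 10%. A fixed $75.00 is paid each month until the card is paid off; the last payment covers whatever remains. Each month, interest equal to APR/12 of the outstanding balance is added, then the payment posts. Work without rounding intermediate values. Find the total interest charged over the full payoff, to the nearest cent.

Monthly rate r = 10%/12 = 0.833333% = 0.00833333.
Payoff takes n = ⌈−ln(1 − rB₀/P)/ln(1+r)⌉ = ⌈60.962⌉ = 61 payments; the last is $72.15.
Total paid = 60·$75.00 + $72.15 = $4,572.15.
Total interest = total paid − principal = $4,572.15 − $3,573.39 = $998.76.

$998.76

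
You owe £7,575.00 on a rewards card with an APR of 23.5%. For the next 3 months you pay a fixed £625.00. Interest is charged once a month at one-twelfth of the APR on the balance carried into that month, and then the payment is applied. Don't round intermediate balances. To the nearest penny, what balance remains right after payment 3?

Monthly rate r = 23.5%/12 = 1.95833% = 0.0195833.
Each month: B ← B·(1+r) − £625.00.
Month 1: interest £148.34; balance after payment £7,098.34.
Month 2: interest £139.01; balance after payment £6,612.35.
Month 3: interest £129.49; balance after payment £6,116.84.

£6,116.84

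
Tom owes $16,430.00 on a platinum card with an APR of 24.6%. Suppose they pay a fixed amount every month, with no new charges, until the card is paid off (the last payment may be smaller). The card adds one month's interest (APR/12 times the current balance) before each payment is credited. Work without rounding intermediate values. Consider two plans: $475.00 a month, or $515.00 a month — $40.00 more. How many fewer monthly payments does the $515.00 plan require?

8 fewer payments

Monthly rate r = 24.6%/12 = 2.05% = 0.0205.
At $475.00/mo: n = ⌈−ln(1 − rB₀/P)/ln(1+r)⌉ = 61 payments (last $402.28); total interest = total paid − $16,430.00 = $12,472.28.
At $515.00/mo: 53 payments (last $156.52); total interest $10,506.52.
Payments saved = 61 − 53 = 8.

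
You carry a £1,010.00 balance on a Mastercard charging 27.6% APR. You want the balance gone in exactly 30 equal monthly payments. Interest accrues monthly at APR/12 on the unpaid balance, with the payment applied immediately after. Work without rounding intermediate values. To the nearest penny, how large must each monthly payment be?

£46.98

Monthly rate r = 27.6%/12 = 2.3% = 0.023.
Level-payment amortization: P = B₀·r / (1 − (1+r)^(−n)) = 1010.00·0.023 / (1 − 1.023^(−30)).
Denominator 1 − (1+r)^(−30) = 0.49448856.
P = 23.23 / 0.49448856 ≈ 46.98.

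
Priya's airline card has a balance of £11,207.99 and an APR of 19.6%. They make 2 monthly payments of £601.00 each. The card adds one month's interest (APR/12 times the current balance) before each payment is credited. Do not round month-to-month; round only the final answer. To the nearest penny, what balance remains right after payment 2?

£10,365.29

Monthly rate r = 19.6%/12 = 1.63333% = 0.0163333.
Each month: B ← B·(1+r) − £601.00.
Month 1: interest £183.06; balance after payment £10,790.05.
Month 2: interest £176.24; balance after payment £10,365.29.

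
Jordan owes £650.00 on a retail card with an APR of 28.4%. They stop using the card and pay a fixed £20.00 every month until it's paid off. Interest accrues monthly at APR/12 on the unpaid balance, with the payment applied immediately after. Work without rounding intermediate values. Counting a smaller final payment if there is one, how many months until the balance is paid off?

63 payments

Monthly rate r = 28.4%/12 = 2.36667% = 0.0236667.
Recurrence: B ← B·(1+r) − £20.00.
Month 1: interest £15.38; balance after payment £645.38.
Month 2: interest £15.27; balance after payment £640.66.
Closed form: n = −ln(1 − rB₀/P)/ln(1+r) = −ln(0.23083)/ln(1.02367) ≈ 62.676, so the balance reaches zero during payment 63.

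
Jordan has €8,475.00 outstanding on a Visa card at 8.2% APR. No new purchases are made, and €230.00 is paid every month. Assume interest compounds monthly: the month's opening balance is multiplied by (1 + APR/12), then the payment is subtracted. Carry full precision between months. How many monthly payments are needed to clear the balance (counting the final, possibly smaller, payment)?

Monthly rate r = 8.2%/12 = 0.683333% = 0.00683333.
Recurrence: B ← B·(1+r) − €230.00.
Month 1: interest €57.91; balance after payment €8,302.91.
Month 2: interest €56.74; balance after payment €8,129.65.
Closed form: n = −ln(1 − rB₀/P)/ln(1+r) = −ln(0.74821)/ln(1.00683) ≈ 42.595, so the balance reaches zero during payment 43.

43 payments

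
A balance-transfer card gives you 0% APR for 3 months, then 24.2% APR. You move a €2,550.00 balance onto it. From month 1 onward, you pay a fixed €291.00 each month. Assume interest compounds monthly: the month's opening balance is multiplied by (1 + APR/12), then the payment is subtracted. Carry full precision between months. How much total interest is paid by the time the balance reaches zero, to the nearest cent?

Promo months 1–3 at r₀ = 0%/12 = 0; months 4+ at r₁ = 24.2%/12 = 0.0201667.
After month 3 (no interest yet): B = €2,550.00 − 3·€291.00 = €1,677.00.
Then at r₁ with €291.00/mo: n₂ = −ln(1 − r₁·B/P)/ln(1+r₁) ≈ 6.19 → 7 more payments.
Total paid = 9·€291.00 + €55.09 = €2,674.09; interest = €2,674.09 − €2,550.00 = €124.09.

€124.09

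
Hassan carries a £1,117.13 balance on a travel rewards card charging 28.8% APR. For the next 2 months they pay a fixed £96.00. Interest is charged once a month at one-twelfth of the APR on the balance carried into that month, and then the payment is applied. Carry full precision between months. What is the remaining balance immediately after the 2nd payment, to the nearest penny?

£977.09

Monthly rate r = 28.8%/12 = 2.4% = 0.024.
Each month: B ← B·(1+r) − £96.00.
Month 1: interest £26.81; balance after payment £1,047.94.
Month 2: interest £25.15; balance after payment £977.09.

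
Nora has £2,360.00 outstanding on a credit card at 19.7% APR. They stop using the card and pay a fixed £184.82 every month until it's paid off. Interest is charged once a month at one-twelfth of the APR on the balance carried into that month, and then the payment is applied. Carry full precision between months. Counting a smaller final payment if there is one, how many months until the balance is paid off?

15 payments

Monthly rate r = 19.7%/12 = 1.64167% = 0.0164167.
Recurrence: B ← B·(1+r) − £184.82.
Month 1: interest £38.74; balance after payment £2,213.92.
Month 2: interest £36.35; balance after payment £2,065.45.
Closed form: n = −ln(1 − rB₀/P)/ln(1+r) = −ln(0.79037)/ln(1.01642) ≈ 14.447, so the balance reaches zero during payment 15.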